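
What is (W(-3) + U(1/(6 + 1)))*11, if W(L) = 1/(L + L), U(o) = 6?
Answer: 385/6 ≈ 64.167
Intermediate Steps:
W(L) = 1/(2*L)
(W(-3) + U(1/(6 + 1)))*11 = ((1/2)/(-3) + 6)*11 = ((1/2)*(-1/3) + 6)*11 = (-1/6 + 6)*11 = (35/6)*11 = 385/6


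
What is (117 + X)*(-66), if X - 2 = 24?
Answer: -9438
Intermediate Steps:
X = 26 (X = 2 + 24 = 26)
(117 + X)*(-66) = (117 + 26)*(-66) = 143*(-66) = -9438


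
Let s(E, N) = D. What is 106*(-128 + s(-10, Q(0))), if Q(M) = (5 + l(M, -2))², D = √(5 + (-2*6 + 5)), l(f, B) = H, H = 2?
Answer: -13568 + 106*I*√2 ≈ -13568.0 + 149.91*I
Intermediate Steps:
l(f, B) = 2
D = I*√2 (D = √(5 + (-12 + 5)) = √(5 - 7) = √(-2) = I*√2 ≈ 1.4142*I)
Q(M) = 49 (Q(M) = (5 + 2)² = 7² = 49)
s(E, N) = I*√2
106*(-128 + s(-10, Q(0))) = 106*(-128 + I*√2) = -13568 + 106*I*√2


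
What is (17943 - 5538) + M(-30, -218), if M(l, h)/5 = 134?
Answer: 13075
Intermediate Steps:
M(l, h) = 670 (M(l, h) = 5*134 = 670)
(17943 - 5538) + M(-30, -218) = (17943 - 5538) + 670 = 12405 + 670 = 13075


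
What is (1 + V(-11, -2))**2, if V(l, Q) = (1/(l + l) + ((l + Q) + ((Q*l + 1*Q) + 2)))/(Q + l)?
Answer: 7921/81796 ≈ 0.096838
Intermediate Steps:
V(l, Q) = (2 + l + 1/(2*l) + 2*Q + Q*l)/(Q + l) (V(l, Q) = (1/(2*l) + ((Q + l) + ((Q*l + Q) + 2)))/(Q + l) = (1/(2*l) + ((Q + l) + ((Q + Q*l) + 2)))/(Q + l) = (1/(2*l) + ((Q + l) + (2 + Q + Q*l)))/(Q + l) = (1/(2*l) + (2 + l + 2*Q + Q*l))/(Q + l) = (2 + l + 1/(2*l) + 2*Q + Q*l)/(Q + l))
(1 + V(-11, -2))**2 = (1 + (1/2 + (-11)**2 + 2*(-11) - 2*(-11)**2 + 2*(-2)*(-11))/((-11)*(-2 - 11)))**2 = (1 - 1/11*(1/2 + 121 - 22 - 2*121 + 44)/(-13))**2 = (1 - 1/11*(-1/13)*(1/2 + 121 - 22 - 242 + 44))**2 = (1 - 1/11*(-1/13)*(-197/2))**2 = (1 - 197/286)**2 = (89/286)**2 = 7921/81796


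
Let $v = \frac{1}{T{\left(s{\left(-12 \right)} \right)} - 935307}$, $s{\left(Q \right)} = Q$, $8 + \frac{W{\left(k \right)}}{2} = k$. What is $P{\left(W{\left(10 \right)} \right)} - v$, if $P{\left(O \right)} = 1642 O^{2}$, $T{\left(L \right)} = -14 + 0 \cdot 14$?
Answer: $\frac{24572753313}{935321} \approx 26272.0$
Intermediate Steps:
$W{\left(k \right)} = -16 + 2 k$
$T{\left(L \right)} = -14$ ($T{\left(L \right)} = -14 + 0 = -14$)
$v = - \frac{1}{935321}$ ($v = \frac{1}{-14 - 935307} = \frac{1}{-935321} = - \frac{1}{935321} \approx -1.0692 \cdot 10^{-6}$)
$P{\left(W{\left(10 \right)} \right)} - v = 1642 \left(-16 + 2 \cdot 10\right)^{2} - - \frac{1}{935321} = 1642 \left(-16 + 20\right)^{2} + \frac{1}{935321} = 1642 \cdot 4^{2} + \frac{1}{935321} = 1642 \cdot 16 + \frac{1}{935321} = 26272 + \frac{1}{935321} = \frac{24572753313}{935321}$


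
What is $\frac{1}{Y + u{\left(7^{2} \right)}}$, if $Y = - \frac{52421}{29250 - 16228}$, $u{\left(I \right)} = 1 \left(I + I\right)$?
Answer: $\frac{13022}{1223735} \approx 0.010641$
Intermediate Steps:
$u{\left(I \right)} = 2 I$ ($u{\left(I \right)} = 1 \cdot 2 I = 2 I$)
$Y = - \frac{52421}{13022}$ ($Y = - \frac{52421}{29250 - 16228} = - \frac{52421}{13022} \approx -4.0256$)
$\frac{1}{Y + u{\left(7^{2} \right)}} = \frac{1}{- \frac{52421}{13022} + 2 \cdot 7^{2}} = \frac{1}{- \frac{52421}{13022} + 2 \cdot 49} = \frac{1}{- \frac{52421}{13022} + 98} = \frac{1}{\frac{1223735}{13022}} = \frac{13022}{1223735}$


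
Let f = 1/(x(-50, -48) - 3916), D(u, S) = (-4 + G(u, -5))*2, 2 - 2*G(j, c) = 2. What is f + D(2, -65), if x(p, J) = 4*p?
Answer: -32929/4116 ≈ -8.0002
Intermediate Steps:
G(j, c) = 0 (G(j, c) = 1 - ½*2 = 1 - 1 = 0)
D(u, S) = -8 (D(u, S) = (-4 + 0)*2 = -4*2 = -8)
f = -1/4116 (f = 1/(4*(-50) - 3916) = 1/(-200 - 3916) = 1/(-4116) = -1/4116 ≈ -0.00024295)
f + D(2, -65) = -1/4116 - 8 = -32929/4116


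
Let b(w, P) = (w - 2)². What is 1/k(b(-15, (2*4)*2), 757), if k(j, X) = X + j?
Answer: 1/1046 ≈ 0.00095602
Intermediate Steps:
b(w, P) = (-2 + w)²
1/k(b(-15, (2*4)*2), 757) = 1/(757 + (-2 - 15)²) = 1/(757 + (-17)²) = 1/(757 + 289) = 1/1046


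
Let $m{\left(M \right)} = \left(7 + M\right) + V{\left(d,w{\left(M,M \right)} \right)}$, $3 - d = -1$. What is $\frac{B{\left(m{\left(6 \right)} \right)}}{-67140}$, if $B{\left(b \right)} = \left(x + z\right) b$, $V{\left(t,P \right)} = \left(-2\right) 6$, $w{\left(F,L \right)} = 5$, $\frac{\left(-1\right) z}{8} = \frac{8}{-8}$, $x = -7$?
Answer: $- \frac{1}{67140} \approx -1.4894 \cdot 10^{-5}$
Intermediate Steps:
$d = 4$ ($d = 3 - -1 = 3 + 1 = 4$)
$z = 8$ ($z = - 8 \frac{8}{-8} = - 8 \cdot 8 \left(- \frac{1}{8}\right) = \left(-8\right) \left(-1\right) = 8$)
$V{\left(t,P \right)} = -12$
$m{\left(M \right)} = -5 + M$ ($m{\left(M \right)} = \left(7 + M\right) - 12 = -5 + M$)
$B{\left(b \right)} = b$ ($B{\left(b \right)} = \left(-7 + 8\right) b = 1 b = b$)
$\frac{B{\left(m{\left(6 \right)} \right)}}{-67140} = \frac{-5 + 6}{-67140} = 1 \left(- \frac{1}{67140}\right) = - \frac{1}{67140}$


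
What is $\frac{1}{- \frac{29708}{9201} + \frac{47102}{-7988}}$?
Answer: $- \frac{36748794}{335346503} \approx -0.10958$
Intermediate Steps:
$\frac{1}{- \frac{29708}{9201} + \frac{47102}{-7988}} = \frac{1}{\left(-29708\right) \frac{1}{9201} + 47102 \left(- \frac{1}{7988}\right)} = \frac{1}{- \frac{29708}{9201} - \frac{23551}{3994}} = \frac{1}{- \frac{335346503}{36748794}} = - \frac{36748794}{335346503}$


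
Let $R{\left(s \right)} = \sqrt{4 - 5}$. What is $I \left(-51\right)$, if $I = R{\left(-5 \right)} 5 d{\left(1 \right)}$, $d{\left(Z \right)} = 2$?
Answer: $- 510 i \approx - 510.0 i$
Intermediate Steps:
$R{\left(s \right)} = i$ ($R{\left(s \right)} = \sqrt{-1} = i$)
$I = 10 i$ ($I = i 5 \cdot 2 = 5 i 2 = 10 i \approx 10.0 i$)
$I \left(-51\right) = 10 i \left(-51\right) = - 510 i$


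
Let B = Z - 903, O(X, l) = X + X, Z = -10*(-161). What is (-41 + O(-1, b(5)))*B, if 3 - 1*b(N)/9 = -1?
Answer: -30401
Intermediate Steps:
b(N) = 36 (b(N) = 27 - 9*(-1) = 27 + 9 = 36)
Z = 1610
O(X, l) = 2*X
B = 707 (B = 1610 - 903 = 707)
(-41 + O(-1, b(5)))*B = (-41 + 2*(-1))*707 = (-41 - 2)*707 = -43*707 = -30401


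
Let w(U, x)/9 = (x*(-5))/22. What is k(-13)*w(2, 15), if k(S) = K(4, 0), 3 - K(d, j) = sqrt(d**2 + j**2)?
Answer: 675/22 ≈ 30.682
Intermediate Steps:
K(d, j) = 3 - sqrt(d**2 + j**2)
k(S) = -1 (k(S) = 3 - sqrt(4**2 + 0**2) = 3 - sqrt(16 + 0) = 3 - sqrt(16) = 3 - 1*4 = 3 - 4 = -1)
w(U, x) = -45*x/22 (w(U, x) = 9*((x*(-5))/22) = 9*(-5*x*(1/22)) = 9*(-5*x/22) = -45*x/22)
k(-13)*w(2, 15) = -(-45)*15/22 = -1*(-675/22) = 675/22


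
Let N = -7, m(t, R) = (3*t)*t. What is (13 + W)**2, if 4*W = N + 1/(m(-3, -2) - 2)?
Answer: 316969/2500 ≈ 126.79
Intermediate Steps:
m(t, R) = 3*t**2
W = -87/50 (W = (-7 + 1/(3*(-3)**2 - 2))/4 = (-7 + 1/(3*9 - 2))/4 = (-7 + 1/(27 - 2))/4 = (-7 + 1/25)/4 = (1/4)*(-174/25) = -87/50 ≈ -1.7400)
(13 + W)**2 = (13 - 87/50)**2 = (563/50)**2 = 316969/2500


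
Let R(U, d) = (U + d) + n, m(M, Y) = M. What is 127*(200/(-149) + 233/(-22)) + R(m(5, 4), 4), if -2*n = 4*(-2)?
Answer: -4925245/3278 ≈ -1502.5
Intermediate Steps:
n = 4 (n = -2*(-2) = -½*(-8) = 4)
R(U, d) = 4 + U + d (R(U, d) = (U + d) + 4 = 4 + U + d)
127*(200/(-149) + 233/(-22)) + R(m(5, 4), 4) = 127*(200/(-149) + 233/(-22)) + (4 + 5 + 4) = 127*(200*(-1/149) + 233*(-1/22)) + 13 = 127*(-200/149 - 233/22) + 13 = 127*(-39117/3278) + 13 = -4967859/3278 + 13 = -4925245/3278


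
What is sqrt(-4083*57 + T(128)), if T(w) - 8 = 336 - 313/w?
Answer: I*sqrt(59491698)/16 ≈ 482.07*I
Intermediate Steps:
T(w) = 344 - 313/w (T(w) = 8 + (336 - 313/w) = 344 - 313/w)
sqrt(-4083*57 + T(128)) = sqrt(-4083*57 + (344 - 313/128)) = sqrt(-232731 + (344 - 313*1/128)) = sqrt(-232731 + (344 - 313/128)) = sqrt(-232731 + 43719/128) = sqrt(-29745849/128) = I*sqrt(59491698)/16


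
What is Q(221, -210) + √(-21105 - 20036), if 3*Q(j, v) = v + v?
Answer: -140 + I*√41141 ≈ -140.0 + 202.83*I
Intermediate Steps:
Q(j, v) = 2*v/3 (Q(j, v) = (v + v)/3 = (2*v)/3 = 2*v/3)
Q(221, -210) + √(-21105 - 20036) = (⅔)*(-210) + √(-21105 - 20036) = -140 + √(-41141) = -140 + I*√41141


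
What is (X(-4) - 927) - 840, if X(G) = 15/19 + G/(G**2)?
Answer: -134251/76 ≈ -1766.5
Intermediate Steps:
X(G) = 15/19 + 1/G (X(G) = 15*(1/19) + G/G**2 = 15/19 + 1/G)
(X(-4) - 927) - 840 = ((15/19 + 1/(-4)) - 927) - 840 = ((15/19 - 1/4) - 927) - 840 = (41/76 - 927) - 840 = -70411/76 - 840 = -134251/76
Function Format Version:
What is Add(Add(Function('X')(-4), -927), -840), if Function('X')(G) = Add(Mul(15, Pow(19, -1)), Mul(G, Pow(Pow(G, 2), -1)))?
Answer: Rational(-134251, 76) ≈ -1766.5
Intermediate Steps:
Function('X')(G) = Add(Rational(15, 19), Pow(G, -1)) (Function('X')(G) = Add(Mul(15, Rational(1, 19)), Mul(G, Pow(G, -2))) = Add(Rational(15, 19), Pow(G, -1)))
Add(Add(Function('X')(-4), -927), -840) = Add(Add(Add(Rational(15, 19), Pow(-4, -1)), -927), -840) = Add(Add(Add(Rational(15, 19), Rational(-1, 4)), -927), -840) = Add(Add(Rational(41, 76), -927), -840) = Add(Rational(-70411, 76), -840) = Rational(-134251, 76)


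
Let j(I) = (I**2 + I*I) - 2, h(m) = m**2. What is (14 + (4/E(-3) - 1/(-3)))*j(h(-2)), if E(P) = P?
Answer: 390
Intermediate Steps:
j(I) = -2 + 2*I**2 (j(I) = (I**2 + I**2) - 2 = 2*I**2 - 2 = -2 + 2*I**2)
(14 + (4/E(-3) - 1/(-3)))*j(h(-2)) = (14 + (4/(-3) - 1/(-3)))*(-2 + 2*((-2)**2)**2) = (14 + (4*(-1/3) - 1*(-1/3)))*(-2 + 2*4**2) = (14 + (-4/3 + 1/3))*(-2 + 2*16) = (14 - 1)*(-2 + 32) = 13*30 = 390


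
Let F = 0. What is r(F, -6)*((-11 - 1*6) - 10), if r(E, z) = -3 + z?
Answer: 243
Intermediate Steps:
r(F, -6)*((-11 - 1*6) - 10) = (-3 - 6)*((-11 - 1*6) - 10) = -9*((-11 - 6) - 10) = -9*(-17 - 10) = -9*(-27) = 243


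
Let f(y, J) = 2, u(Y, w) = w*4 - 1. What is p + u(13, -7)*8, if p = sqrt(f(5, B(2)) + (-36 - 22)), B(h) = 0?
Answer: -232 + 2*I*sqrt(14) ≈ -232.0 + 7.4833*I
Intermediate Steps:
u(Y, w) = -1 + 4*w (u(Y, w) = 4*w - 1 = -1 + 4*w)
p = 2*I*sqrt(14) (p = sqrt(2 + (-36 - 22)) = sqrt(2 - 58) = sqrt(-56) = 2*I*sqrt(14) ≈ 7.4833*I)
p + u(13, -7)*8 = 2*I*sqrt(14) + (-1 + 4*(-7))*8 = 2*I*sqrt(14) + (-1 - 28)*8 = 2*I*sqrt(14) - 29*8 = 2*I*sqrt(14) - 232 = -232 + 2*I*sqrt(14)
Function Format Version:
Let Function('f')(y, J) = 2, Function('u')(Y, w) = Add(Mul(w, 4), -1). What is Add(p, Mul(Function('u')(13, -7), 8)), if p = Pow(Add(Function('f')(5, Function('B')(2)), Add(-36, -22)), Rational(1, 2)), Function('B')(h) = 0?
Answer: Add(-232, Mul(2, I, Pow(14, Rational(1, 2)))) ≈ Add(-232.00, Mul(7.4833, I))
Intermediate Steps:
Function('u')(Y, w) = Add(-1, Mul(4, w)) (Function('u')(Y, w) = Add(Mul(4, w), -1) = Add(-1, Mul(4, w)))
p = Mul(2, I, Pow(14, Rational(1, 2))) (p = Pow(Add(2, Add(-36, -22)), Rational(1, 2)) = Pow(Add(2, -58), Rational(1, 2)) = Pow(-56, Rational(1, 2)) = Mul(2, I, Pow(14, Rational(1, 2))) ≈ Mul(7.4833, I))
Add(p, Mul(Function('u')(13, -7), 8)) = Add(Mul(2, I, Pow(14, Rational(1, 2))), Mul(Add(-1, Mul(4, -7)), 8)) = Add(Mul(2, I, Pow(14, Rational(1, 2))), Mul(Add(-1, -28), 8)) = Add(Mul(2, I, Pow(14, Rational(1, 2))), Mul(-29, 8)) = Add(Mul(2, I, Pow(14, Rational(1, 2))), -232) = Add(-232, Mul(2, I, Pow(14, Rational(1, 2))))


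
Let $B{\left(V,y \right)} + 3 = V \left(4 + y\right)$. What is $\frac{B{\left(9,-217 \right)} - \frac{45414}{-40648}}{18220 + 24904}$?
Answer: $- \frac{38999373}{876452176} \approx -0.044497$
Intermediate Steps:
$B{\left(V,y \right)} = -3 + V \left(4 + y\right)$
$\frac{B{\left(9,-217 \right)} - \frac{45414}{-40648}}{18220 + 24904} = \frac{\left(-3 + 4 \cdot 9 + 9 \left(-217\right)\right) - \frac{45414}{-40648}}{18220 + 24904} = \frac{\left(-3 + 36 - 1953\right) - - \frac{22707}{20324}}{43124} = \left(-1920 + \frac{22707}{20324}\right) \frac{1}{43124} = \left(- \frac{38999373}{20324}\right) \frac{1}{43124} = - \frac{38999373}{876452176}$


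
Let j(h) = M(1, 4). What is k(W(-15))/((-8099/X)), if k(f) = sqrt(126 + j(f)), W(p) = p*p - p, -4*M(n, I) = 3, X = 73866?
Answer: -2841*sqrt(501)/623 ≈ -102.07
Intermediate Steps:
M(n, I) = -3/4 (M(n, I) = -1/4*3 = -3/4)
j(h) = -3/4
W(p) = p**2 - p
k(f) = sqrt(501)/2 (k(f) = sqrt(126 - 3/4) = sqrt(501/4) = sqrt(501)/2)
k(W(-15))/((-8099/X)) = (sqrt(501)/2)/((-8099/73866)) = (sqrt(501)/2)/((-8099*1/73866)) = (sqrt(501)/2)/(-623/5682) = (sqrt(501)/2)*(-5682/623) = -2841*sqrt(501)/623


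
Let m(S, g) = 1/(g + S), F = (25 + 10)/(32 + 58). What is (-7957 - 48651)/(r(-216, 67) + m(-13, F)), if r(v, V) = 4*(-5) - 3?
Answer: 12850016/5239 ≈ 2452.8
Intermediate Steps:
r(v, V) = -23 (r(v, V) = -20 - 3 = -23)
F = 7/18 (F = 35/90 = 35*(1/90) = 7/18 ≈ 0.38889)
m(S, g) = 1/(S + g)
(-7957 - 48651)/(r(-216, 67) + m(-13, F)) = (-7957 - 48651)/(-23 + 1/(-13 + 7/18)) = -56608/(-23 + 1/(-227/18)) = -56608/(-23 - 18/227) = -56608/(-5239/227) = -56608*(-227/5239) = 12850016/5239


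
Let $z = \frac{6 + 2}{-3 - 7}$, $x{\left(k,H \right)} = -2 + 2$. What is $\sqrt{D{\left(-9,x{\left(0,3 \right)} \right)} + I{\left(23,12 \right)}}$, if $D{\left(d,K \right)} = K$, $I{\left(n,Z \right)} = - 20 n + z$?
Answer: $\frac{48 i \sqrt{5}}{5} \approx 21.466 i$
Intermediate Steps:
$x{\left(k,H \right)} = 0$
$z = - \frac{4}{5}$ ($z = \frac{8}{-10} = 8 \left(- \frac{1}{10}\right) = - \frac{4}{5} \approx -0.8$)
$I{\left(n,Z \right)} = - \frac{4}{5} - 20 n$ ($I{\left(n,Z \right)} = - 20 n - \frac{4}{5} = - \frac{4}{5} - 20 n$)
$\sqrt{D{\left(-9,x{\left(0,3 \right)} \right)} + I{\left(23,12 \right)}} = \sqrt{0 - \frac{2304}{5}} = \sqrt{- \frac{2304}{5}} = \frac{48 i \sqrt{5}}{5}$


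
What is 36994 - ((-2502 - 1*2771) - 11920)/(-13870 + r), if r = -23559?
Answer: 1384631233/37429 ≈ 36994.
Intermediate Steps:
36994 - ((-2502 - 1*2771) - 11920)/(-13870 + r) = 36994 - ((-2502 - 1*2771) - 11920)/(-13870 - 23559) = 36994 - ((-2502 - 2771) - 11920)/(-37429) = 36994 - (-5273 - 11920)*(-1)/37429 = 36994 - (-17193)*(-1)/37429 = 36994 - 1*17193/37429 = 36994 - 17193/37429 = 1384631233/37429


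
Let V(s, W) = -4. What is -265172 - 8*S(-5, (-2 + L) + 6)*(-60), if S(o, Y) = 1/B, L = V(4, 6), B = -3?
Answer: -265332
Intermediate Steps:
L = -4
S(o, Y) = -⅓ (S(o, Y) = 1/(-3) = -⅓)
-265172 - 8*S(-5, (-2 + L) + 6)*(-60) = -265172 - 8*(-⅓)*(-60) = -265172 - (-8)*(-60)/3 = -265172 - 1*160 = -265172 - 160 = -265332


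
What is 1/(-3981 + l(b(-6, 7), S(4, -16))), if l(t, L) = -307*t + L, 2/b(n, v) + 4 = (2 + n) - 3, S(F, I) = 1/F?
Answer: -44/172697 ≈ -0.00025478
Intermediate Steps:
b(n, v) = 2/(-5 + n) (b(n, v) = 2/(-4 + ((2 + n) - 3)) = 2/(-4 + (-1 + n)) = 2/(-5 + n))
l(t, L) = L - 307*t
1/(-3981 + l(b(-6, 7), S(4, -16))) = 1/(-3981 + (1/4 - 614/(-5 - 6))) = 1/(-3981 + (¼ - 614/(-11))) = 1/(-3981 + (¼ - 614*(-1)/11)) = 1/(-3981 + (¼ - 307*(-2/11))) = 1/(-3981 + (¼ + 614/11)) = 1/(-3981 + 2467/44) = 1/(-172697/44) = -44/172697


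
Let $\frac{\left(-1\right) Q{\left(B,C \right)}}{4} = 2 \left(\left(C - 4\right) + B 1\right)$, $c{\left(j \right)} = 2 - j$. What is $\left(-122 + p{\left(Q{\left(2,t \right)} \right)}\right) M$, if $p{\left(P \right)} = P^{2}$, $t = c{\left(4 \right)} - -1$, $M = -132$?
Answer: $-59928$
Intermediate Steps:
$t = -1$ ($t = \left(2 - 4\right) - -1 = \left(2 - 4\right) + 1 = -2 + 1 = -1$)
$Q{\left(B,C \right)} = 32 - 8 B - 8 C$ ($Q{\left(B,C \right)} = - 4 \cdot 2 \left(\left(C - 4\right) + B 1\right) = - 4 \cdot 2 \left(\left(-4 + C\right) + B\right) = - 4 \cdot 2 \left(-4 + B + C\right) = - 4 \left(-8 + 2 B + 2 C\right) = 32 - 8 B - 8 C$)
$\left(-122 + p{\left(Q{\left(2,t \right)} \right)}\right) M = \left(-122 + \left(32 - 16 - -8\right)^{2}\right) \left(-132\right) = \left(-122 + \left(32 - 16 + 8\right)^{2}\right) \left(-132\right) = \left(-122 + 24^{2}\right) \left(-132\right) = \left(-122 + 576\right) \left(-132\right) = 454 \left(-132\right) = -59928$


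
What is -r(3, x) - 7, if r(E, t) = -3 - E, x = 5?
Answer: -1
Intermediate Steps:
-r(3, x) - 7 = -(-3 - 1*3) - 7 = -(-3 - 3) - 7 = -1*(-6) - 7 = 6 - 7 = -1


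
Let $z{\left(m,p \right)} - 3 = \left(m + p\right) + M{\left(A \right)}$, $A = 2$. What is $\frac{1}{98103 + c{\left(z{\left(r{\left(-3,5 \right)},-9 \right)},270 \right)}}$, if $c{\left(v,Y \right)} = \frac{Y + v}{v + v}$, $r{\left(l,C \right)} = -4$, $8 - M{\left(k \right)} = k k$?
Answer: $\frac{1}{98081} \approx 1.0196 \cdot 10^{-5}$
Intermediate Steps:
$M{\left(k \right)} = 8 - k^{2}$ ($M{\left(k \right)} = 8 - k k = 8 - k^{2}$)
$z{\left(m,p \right)} = 7 + m + p$ ($z{\left(m,p \right)} = 3 + \left(\left(m + p\right) + \left(8 - 2^{2}\right)\right) = 3 + \left(\left(m + p\right) + \left(8 - 4\right)\right) = 3 + \left(\left(m + p\right) + 4\right) = 3 + \left(4 + m + p\right) = 7 + m + p$)
$c{\left(v,Y \right)} = \frac{Y + v}{2 v}$
$\frac{1}{98103 + c{\left(z{\left(r{\left(-3,5 \right)},-9 \right)},270 \right)}} = \frac{1}{98103 + \frac{270 - 6}{2 \left(7 - 4 - 9\right)}} = \frac{1}{98103 + \frac{270 - 6}{2 \left(-6\right)}} = \frac{1}{98103 + \frac{1}{2} \left(- \frac{1}{6}\right) 264} = \frac{1}{98103 - 22} = \frac{1}{98081}$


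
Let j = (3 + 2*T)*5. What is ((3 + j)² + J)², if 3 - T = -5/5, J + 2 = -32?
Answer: 11088900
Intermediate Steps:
J = -34 (J = -2 - 32 = -34)
T = 4 (T = 3 - (-5)/5 = 3 - 1*(-1) = 3 + 1 = 4)
j = 55 (j = (3 + 2*4)*5 = (3 + 8)*5 = 11*5 = 55)
((3 + j)² + J)² = ((3 + 55)² - 34)² = (58² - 34)² = (3364 - 34)² = 3330² = 11088900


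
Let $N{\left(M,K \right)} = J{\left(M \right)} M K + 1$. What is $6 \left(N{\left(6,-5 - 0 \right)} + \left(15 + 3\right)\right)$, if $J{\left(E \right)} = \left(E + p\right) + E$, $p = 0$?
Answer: $-2046$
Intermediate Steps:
$J{\left(E \right)} = 2 E$ ($J{\left(E \right)} = \left(E + 0\right) + E = E + E = 2 E$)
$N{\left(M,K \right)} = 1 + 2 K M^{2}$ ($N{\left(M,K \right)} = 2 M M K + 1 = 2 M^{2} K + 1 = 2 K M^{2} + 1 = 1 + 2 K M^{2}$)
$6 \left(N{\left(6,-5 - 0 \right)} + \left(15 + 3\right)\right) = 6 \left(\left(1 + 2 \left(-5 - 0\right) 6^{2}\right) + \left(15 + 3\right)\right) = 6 \left(\left(1 + 2 \left(-5 + 0\right) 36\right) + 18\right) = 6 \left(\left(1 + 2 \left(-5\right) 36\right) + 18\right) = 6 \left(\left(1 - 360\right) + 18\right) = 6 \left(-359 + 18\right) = 6 \left(-341\right) = -2046$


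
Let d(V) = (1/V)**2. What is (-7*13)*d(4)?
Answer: -91/16 ≈ -5.6875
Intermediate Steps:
d(V) = V**(-2)
(-7*13)*d(4) = -7*13/4**2 = -91*1/16 = -91/16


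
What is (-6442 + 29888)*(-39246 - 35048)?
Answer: -1741897124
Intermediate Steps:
(-6442 + 29888)*(-39246 - 35048) = 23446*(-74294) = -1741897124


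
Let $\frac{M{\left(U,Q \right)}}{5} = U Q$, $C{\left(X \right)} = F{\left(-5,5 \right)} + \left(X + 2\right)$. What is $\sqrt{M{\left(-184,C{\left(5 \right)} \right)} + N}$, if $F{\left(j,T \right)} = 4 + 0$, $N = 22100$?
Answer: $2 \sqrt{2995} \approx 109.45$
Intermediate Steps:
$F{\left(j,T \right)} = 4$
$C{\left(X \right)} = 6 + X$ ($C{\left(X \right)} = 4 + \left(X + 2\right) = 4 + \left(2 + X\right) = 6 + X$)
$M{\left(U,Q \right)} = 5 Q U$ ($M{\left(U,Q \right)} = 5 U Q = 5 Q U$)
$\sqrt{M{\left(-184,C{\left(5 \right)} \right)} + N} = \sqrt{5 \left(6 + 5\right) \left(-184\right) + 22100} = \sqrt{5 \cdot 11 \left(-184\right) + 22100} = \sqrt{-10120 + 22100} = \sqrt{11980} = 2 \sqrt{2995}$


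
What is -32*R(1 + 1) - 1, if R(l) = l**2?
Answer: -129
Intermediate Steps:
-32*R(1 + 1) - 1 = -32*(1 + 1)**2 - 1 = -32*2**2 - 1 = -32*4 - 1 = -128 - 1 = -129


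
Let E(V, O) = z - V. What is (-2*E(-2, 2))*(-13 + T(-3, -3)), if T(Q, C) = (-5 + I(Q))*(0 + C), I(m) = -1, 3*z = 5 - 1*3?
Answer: -80/3 ≈ -26.667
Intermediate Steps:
z = ⅔ (z = (5 - 1*3)/3 = (5 - 3)/3 = (⅓)*2 = ⅔ ≈ 0.66667)
T(Q, C) = -6*C (T(Q, C) = (-5 - 1)*(0 + C) = -6*C)
E(V, O) = ⅔ - V
(-2*E(-2, 2))*(-13 + T(-3, -3)) = (-2*(⅔ - 1*(-2)))*(-13 - 6*(-3)) = (-2*(⅔ + 2))*(-13 + 18) = -2*8/3*5 = -16/3*5 = -80/3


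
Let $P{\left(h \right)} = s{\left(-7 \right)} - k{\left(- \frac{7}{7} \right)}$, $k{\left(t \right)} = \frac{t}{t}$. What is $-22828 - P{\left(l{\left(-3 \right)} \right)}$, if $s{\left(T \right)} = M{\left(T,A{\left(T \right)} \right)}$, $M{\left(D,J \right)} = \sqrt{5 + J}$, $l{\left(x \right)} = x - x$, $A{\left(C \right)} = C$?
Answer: $-22827 - i \sqrt{2} \approx -22827.0 - 1.4142 i$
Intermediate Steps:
$l{\left(x \right)} = 0$
$k{\left(t \right)} = 1$
$s{\left(T \right)} = \sqrt{5 + T}$
$P{\left(h \right)} = -1 + i \sqrt{2}$ ($P{\left(h \right)} = \sqrt{5 - 7} - 1 = \sqrt{-2} - 1 = i \sqrt{2} - 1 = -1 + i \sqrt{2}$)
$-22828 - P{\left(l{\left(-3 \right)} \right)} = -22828 - \left(-1 + i \sqrt{2}\right) = -22828 + \left(1 - i \sqrt{2}\right) = -22827 - i \sqrt{2}$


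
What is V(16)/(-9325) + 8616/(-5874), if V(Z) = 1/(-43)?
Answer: -575799121/392554525 ≈ -1.4668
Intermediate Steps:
V(Z) = -1/43
V(16)/(-9325) + 8616/(-5874) = -1/43/(-9325) + 8616/(-5874) = -1/43*(-1/9325) + 8616*(-1/5874) = 1/400975 - 1436/979 = -575799121/392554525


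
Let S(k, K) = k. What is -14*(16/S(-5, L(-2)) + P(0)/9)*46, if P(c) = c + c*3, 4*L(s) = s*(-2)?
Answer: 10304/5 ≈ 2060.8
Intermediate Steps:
L(s) = -s/2 (L(s) = (s*(-2))/4 = (-2*s)/4 = -s/2)
P(c) = 4*c (P(c) = c + 3*c = 4*c)
-14*(16/S(-5, L(-2)) + P(0)/9)*46 = -14*(16/(-5) + (4*0)/9)*46 = -14*(16*(-⅕) + 0*(⅑))*46 = -14*(-16/5 + 0)*46 = -14*(-16/5)*46 = (224/5)*46 = 10304/5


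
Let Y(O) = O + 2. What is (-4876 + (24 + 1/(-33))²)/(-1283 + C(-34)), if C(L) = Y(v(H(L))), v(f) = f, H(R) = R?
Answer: 4684283/1432035 ≈ 3.2711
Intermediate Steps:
Y(O) = 2 + O
C(L) = 2 + L
(-4876 + (24 + 1/(-33))²)/(-1283 + C(-34)) = (-4876 + (24 + 1/(-33))²)/(-1283 + (2 - 34)) = (-4876 + (24 + 1*(-1/33))²)/(-1283 - 32) = (-4876 + (24 - 1/33)²)/(-1315) = (-4876 + (791/33)²)*(-1/1315) = (-4876 + 625681/1089)*(-1/1315) = -4684283/1089*(-1/1315) = 4684283/1432035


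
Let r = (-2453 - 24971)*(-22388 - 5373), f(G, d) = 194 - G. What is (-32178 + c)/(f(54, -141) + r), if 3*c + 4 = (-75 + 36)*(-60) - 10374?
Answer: -2011/43922181 ≈ -4.5786e-5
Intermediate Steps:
r = 761317664 (r = -27424*(-27761) = 761317664)
c = -8038/3 (c = -4/3 + ((-75 + 36)*(-60) - 10374)/3 = -4/3 + (-39*(-60) - 10374)/3 = -4/3 + (2340 - 10374)/3 = -4/3 + (1/3)*(-8034) = -4/3 - 2678 = -8038/3 ≈ -2679.3)
(-32178 + c)/(f(54, -141) + r) = (-32178 - 8038/3)/((194 - 1*54) + 761317664) = -104572/(3*((194 - 54) + 761317664)) = -104572/(3*(140 + 761317664)) = -104572/3/761317804 = -104572/3*1/761317804 = -2011/43922181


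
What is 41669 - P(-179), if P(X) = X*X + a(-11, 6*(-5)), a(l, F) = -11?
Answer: 9639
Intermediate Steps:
P(X) = -11 + X**2 (P(X) = X*X - 11 = X**2 - 11 = -11 + X**2)
41669 - P(-179) = 41669 - (-11 + (-179)**2) = 41669 - (-11 + 32041) = 41669 - 1*32030 = 41669 - 32030 = 9639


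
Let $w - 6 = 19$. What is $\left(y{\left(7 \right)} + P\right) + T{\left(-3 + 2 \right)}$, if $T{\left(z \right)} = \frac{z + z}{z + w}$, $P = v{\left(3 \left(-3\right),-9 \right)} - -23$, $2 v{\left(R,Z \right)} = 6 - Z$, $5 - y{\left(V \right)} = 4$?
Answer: $\frac{377}{12} \approx 31.417$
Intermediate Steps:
$y{\left(V \right)} = 1$ ($y{\left(V \right)} = 5 - 4 = 1$)
$w = 25$ ($w = 6 + 19 = 25$)
$v{\left(R,Z \right)} = 3 - \frac{Z}{2}$ ($v{\left(R,Z \right)} = \frac{6 - Z}{2} = 3 - \frac{Z}{2}$)
$P = \frac{61}{2}$ ($P = \left(3 - - \frac{9}{2}\right) - -23 = \left(3 + \frac{9}{2}\right) + 23 = \frac{15}{2} + 23 = \frac{61}{2} \approx 30.5$)
$T{\left(z \right)} = \frac{2 z}{25 + z}$ ($T{\left(z \right)} = \frac{z + z}{z + 25} = \frac{2 z}{25 + z}$)
$\left(y{\left(7 \right)} + P\right) + T{\left(-3 + 2 \right)} = \left(1 + \frac{61}{2}\right) + \frac{2 \left(-3 + 2\right)}{25 + \left(-3 + 2\right)} = \frac{63}{2} + 2 \left(-1\right) \frac{1}{25 - 1} = \frac{63}{2} + 2 \left(-1\right) \frac{1}{24} = \frac{63}{2} - \frac{1}{12} = \frac{377}{12}$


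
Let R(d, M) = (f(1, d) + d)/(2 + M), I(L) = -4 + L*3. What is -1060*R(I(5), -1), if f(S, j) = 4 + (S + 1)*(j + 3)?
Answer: -45580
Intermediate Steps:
I(L) = -4 + 3*L
f(S, j) = 4 + (1 + S)*(3 + j)
R(d, M) = (10 + 3*d)/(2 + M) (R(d, M) = ((7 + d + 3*1 + 1*d) + d)/(2 + M) = ((7 + d + 3 + d) + d)/(2 + M) = ((10 + 2*d) + d)/(2 + M) = (10 + 3*d)/(2 + M))
-1060*R(I(5), -1) = -1060*(10 + 3*(-4 + 3*5))/(2 - 1) = -1060*(10 + 3*(-4 + 15))/1 = -1060*(10 + 3*11) = -1060*(10 + 33) = -1060*43 = -45580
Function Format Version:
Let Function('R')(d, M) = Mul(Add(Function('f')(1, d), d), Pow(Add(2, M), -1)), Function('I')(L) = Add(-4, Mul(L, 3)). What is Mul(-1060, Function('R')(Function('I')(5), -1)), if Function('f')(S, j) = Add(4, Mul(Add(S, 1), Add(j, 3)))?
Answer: -45580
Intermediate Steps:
Function('I')(L) = Add(-4, Mul(3, L))
Function('f')(S, j) = Add(4, Mul(Add(1, S), Add(3, j)))
Function('R')(d, M) = Mul(Pow(Add(2, M), -1), Add(10, Mul(3, d))) (Function('R')(d, M) = Mul(Add(Add(7, d, Mul(3, 1), Mul(1, d)), d), Pow(Add(2, M), -1)) = Mul(Add(Add(7, d, 3, d), d), Pow(Add(2, M), -1)) = Mul(Add(Add(10, Mul(2, d)), d), Pow(Add(2, M), -1)) = Mul(Add(10, Mul(3, d)), Pow(Add(2, M), -1)) = Mul(Pow(Add(2, M), -1), Add(10, Mul(3, d))))
Mul(-1060, Function('R')(Function('I')(5), -1)) = Mul(-1060, Mul(Pow(Add(2, -1), -1), Add(10, Mul(3, Add(-4, Mul(3, 5)))))) = Mul(-1060, Mul(Pow(1, -1), Add(10, Mul(3, Add(-4, 15))))) = Mul(-1060, Mul(1, Add(10, Mul(3, 11)))) = Mul(-1060, Mul(1, Add(10, 33))) = Mul(-1060, Mul(1, 43)) = Mul(-1060, 43) = -45580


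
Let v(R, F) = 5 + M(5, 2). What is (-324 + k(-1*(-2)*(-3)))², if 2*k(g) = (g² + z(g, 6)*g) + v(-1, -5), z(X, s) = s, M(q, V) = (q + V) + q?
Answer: 398161/4 ≈ 99540.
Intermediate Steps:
M(q, V) = V + 2*q (M(q, V) = (V + q) + q = V + 2*q)
v(R, F) = 17 (v(R, F) = 5 + (2 + 2*5) = 5 + (2 + 10) = 5 + 12 = 17)
k(g) = 17/2 + g²/2 + 3*g (k(g) = ((g² + 6*g) + 17)/2 = (17 + g² + 6*g)/2 = 17/2 + g²/2 + 3*g)
(-324 + k(-1*(-2)*(-3)))² = (-324 + (17/2 + (-1*(-2)*(-3))²/2 + 3*(-1*(-2)*(-3))))² = (-324 + (17/2 + (2*(-3))²/2 + 3*(2*(-3))))² = (-324 + (17/2 + (½)*(-6)² + 3*(-6)))² = (-324 + (17/2 + (½)*36 - 18))² = (-324 + (17/2 + 18 - 18))² = (-324 + 17/2)² = (-631/2)² = 398161/4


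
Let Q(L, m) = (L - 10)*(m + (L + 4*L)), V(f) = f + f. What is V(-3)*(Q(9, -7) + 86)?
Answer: -288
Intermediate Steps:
V(f) = 2*f
Q(L, m) = (-10 + L)*(m + 5*L)
V(-3)*(Q(9, -7) + 86) = (2*(-3))*((-50*9 - 10*(-7) + 5*9² + 9*(-7)) + 86) = -6*((-450 + 70 + 5*81 - 63) + 86) = -6*((-450 + 70 + 405 - 63) + 86) = -6*(-38 + 86) = -6*48 = -288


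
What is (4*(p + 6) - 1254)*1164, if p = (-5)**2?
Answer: -1315320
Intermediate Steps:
p = 25
(4*(p + 6) - 1254)*1164 = (4*(25 + 6) - 1254)*1164 = (4*31 - 1254)*1164 = (124 - 1254)*1164 = -1130*1164 = -1315320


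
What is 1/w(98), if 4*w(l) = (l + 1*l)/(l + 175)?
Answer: 39/7 ≈ 5.5714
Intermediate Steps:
w(l) = l/(2*(175 + l)) (w(l) = ((l + 1*l)/(l + 175))/4 = ((l + l)/(175 + l))/4 = ((2*l)/(175 + l))/4 = (2*l/(175 + l))/4 = l/(2*(175 + l)))
1/w(98) = 1/((1/2)*98/(175 + 98)) = 1/((1/2)*98/273) = 1/((1/2)*98*(1/273)) = 1/(7/39) = 39/7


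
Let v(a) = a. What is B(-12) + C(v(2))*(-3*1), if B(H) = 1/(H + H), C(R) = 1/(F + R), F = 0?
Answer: -37/24 ≈ -1.5417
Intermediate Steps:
C(R) = 1/R (C(R) = 1/(0 + R) = 1/R)
B(H) = 1/(2*H)
B(-12) + C(v(2))*(-3*1) = (½)/(-12) + (-3*1)/2 = (½)*(-1/12) + (½)*(-3) = -1/24 - 3/2 = -37/24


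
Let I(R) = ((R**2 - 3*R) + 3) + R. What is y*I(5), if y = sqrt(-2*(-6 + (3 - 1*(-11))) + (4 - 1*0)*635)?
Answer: 36*sqrt(631) ≈ 904.31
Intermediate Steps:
I(R) = 3 + R**2 - 2*R (I(R) = (3 + R**2 - 3*R) + R = 3 + R**2 - 2*R)
y = 2*sqrt(631) (y = sqrt(-2*(-6 + (3 + 11)) + (4 + 0)*635) = sqrt(-2*(-6 + 14) + 4*635) = sqrt(-2*8 + 2540) = sqrt(-16 + 2540) = sqrt(2524) = 2*sqrt(631) ≈ 50.239)
y*I(5) = (2*sqrt(631))*(3 + 5**2 - 2*5) = (2*sqrt(631))*(3 + 25 - 10) = (2*sqrt(631))*18 = 36*sqrt(631)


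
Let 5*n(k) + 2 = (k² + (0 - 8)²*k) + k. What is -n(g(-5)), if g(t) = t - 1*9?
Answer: 716/5 ≈ 143.20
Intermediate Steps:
g(t) = -9 + t (g(t) = t - 9 = -9 + t)
n(k) = -⅖ + 13*k + k²/5 (n(k) = -⅖ + ((k² + (0 - 8)²*k) + k)/5 = -⅖ + ((k² + (-8)²*k) + k)/5 = -⅖ + ((k² + 64*k) + k)/5 = -⅖ + (k² + 65*k)/5 = -⅖ + (13*k + k²/5) = -⅖ + 13*k + k²/5)
-n(g(-5)) = -(-⅖ + 13*(-9 - 5) + (-9 - 5)²/5) = -(-⅖ + 13*(-14) + (⅕)*(-14)²) = -(-⅖ - 182 + (⅕)*196) = -(-⅖ - 182 + 196/5) = -1*(-716/5) = 716/5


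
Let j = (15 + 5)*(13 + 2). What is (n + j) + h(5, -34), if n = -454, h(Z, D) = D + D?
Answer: -222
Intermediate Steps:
h(Z, D) = 2*D
j = 300 (j = 20*15 = 300)
(n + j) + h(5, -34) = (-454 + 300) + 2*(-34) = -154 - 68 = -222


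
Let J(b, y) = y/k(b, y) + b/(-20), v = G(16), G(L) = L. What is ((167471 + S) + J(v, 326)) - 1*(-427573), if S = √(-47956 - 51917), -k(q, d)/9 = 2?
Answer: 26776129/45 + 27*I*√137 ≈ 5.9503e+5 + 316.03*I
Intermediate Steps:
k(q, d) = -18 (k(q, d) = -9*2 = -18)
v = 16
S = 27*I*√137 (S = √(-99873) = 27*I*√137 ≈ 316.03*I)
J(b, y) = -y/18 - b/20 (J(b, y) = y/(-18) + b/(-20) = y*(-1/18) + b*(-1/20) = -y/18 - b/20)
((167471 + S) + J(v, 326)) - 1*(-427573) = ((167471 + 27*I*√137) + (-1/18*326 - 1/20*16)) - 1*(-427573) = ((167471 + 27*I*√137) + (-163/9 - ⅘)) + 427573 = ((167471 + 27*I*√137) - 851/45) + 427573 = (7535344/45 + 27*I*√137) + 427573 = 26776129/45 + 27*I*√137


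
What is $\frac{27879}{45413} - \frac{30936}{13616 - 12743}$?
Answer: $- \frac{460186067}{13215183} \approx -34.823$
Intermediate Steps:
$\frac{27879}{45413} - \frac{30936}{13616 - 12743} = 27879 \cdot \frac{1}{45413} - \frac{30936}{873} = \frac{27879}{45413} - \frac{10312}{291} = - \frac{460186067}{13215183}$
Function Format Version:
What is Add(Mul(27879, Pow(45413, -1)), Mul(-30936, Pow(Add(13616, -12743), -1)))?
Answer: Rational(-460186067, 13215183) ≈ -34.823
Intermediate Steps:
Add(Mul(27879, Pow(45413, -1)), Mul(-30936, Pow(Add(13616, -12743), -1))) = Add(Mul(27879, Rational(1, 45413)), Mul(-30936, Pow(873, -1))) = Add(Rational(27879, 45413), Mul(-30936, Rational(1, 873))) = Add(Rational(27879, 45413), Rational(-10312, 291)) = Rational(-460186067, 13215183)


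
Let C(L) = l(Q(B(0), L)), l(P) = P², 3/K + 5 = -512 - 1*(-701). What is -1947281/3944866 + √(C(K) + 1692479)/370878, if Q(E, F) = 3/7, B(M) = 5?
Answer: -1947281/3944866 + √20732870/1298073 ≈ -0.49012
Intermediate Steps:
K = 3/184 (K = 3/(-5 + (-512 - 1*(-701))) = 3/(-5 + (-512 + 701)) = 3/(-5 + 189) = 3/184 ≈ 0.016304)
Q(E, F) = 3/7 (Q(E, F) = 3*(⅐) = 3/7)
C(L) = 9/49 (C(L) = (3/7)² = 9/49)
-1947281/3944866 + √(C(K) + 1692479)/370878 = -1947281/3944866 + √(9/49 + 1692479)/370878 = -1947281*1/3944866 + √(82931480/49)*(1/370878) = -1947281/3944866 + (2*√20732870/7)*(1/370878) = -1947281/3944866 + √20732870/1298073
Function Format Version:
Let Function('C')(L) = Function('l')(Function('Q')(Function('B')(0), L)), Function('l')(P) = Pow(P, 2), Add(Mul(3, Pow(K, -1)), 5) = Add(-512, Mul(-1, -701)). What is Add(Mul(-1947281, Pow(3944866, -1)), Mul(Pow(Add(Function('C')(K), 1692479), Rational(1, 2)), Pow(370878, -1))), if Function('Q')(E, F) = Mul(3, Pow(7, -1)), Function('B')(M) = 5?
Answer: Add(Rational(-1947281, 3944866), Mul(Rational(1, 1298073), Pow(20732870, Rational(1, 2)))) ≈ -0.49012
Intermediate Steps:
K = Rational(3, 184) (K = Mul(3, Pow(Add(-5, Add(-512, Mul(-1, -701))), -1)) = Mul(3, Pow(Add(-5, Add(-512, 701)), -1)) = Mul(3, Pow(Add(-5, 189), -1)) = Mul(3, Pow(184, -1)) = Mul(3, Rational(1, 184)) = Rational(3, 184) ≈ 0.016304)
Function('Q')(E, F) = Rational(3, 7) (Function('Q')(E, F) = Mul(3, Rational(1, 7)) = Rational(3, 7))
Function('C')(L) = Rational(9, 49) (Function('C')(L) = Pow(Rational(3, 7), 2) = Rational(9, 49))
Add(Mul(-1947281, Pow(3944866, -1)), Mul(Pow(Add(Function('C')(K), 1692479), Rational(1, 2)), Pow(370878, -1))) = Add(Mul(-1947281, Pow(3944866, -1)), Mul(Pow(Add(Rational(9, 49), 1692479), Rational(1, 2)), Pow(370878, -1))) = Add(Mul(-1947281, Rational(1, 3944866)), Mul(Pow(Rational(82931480, 49), Rational(1, 2)), Rational(1, 370878))) = Add(Rational(-1947281, 3944866), Mul(Mul(Rational(2, 7), Pow(20732870, Rational(1, 2))), Rational(1, 370878))) = Add(Rational(-1947281, 3944866), Mul(Rational(1, 1298073), Pow(20732870, Rational(1, 2))))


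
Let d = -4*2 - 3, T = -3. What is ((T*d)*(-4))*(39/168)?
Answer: -429/14 ≈ -30.643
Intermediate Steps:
d = -11 (d = -8 - 3 = -11)
((T*d)*(-4))*(39/168) = (-3*(-11)*(-4))*(39/168) = (33*(-4))*(39*(1/168)) = -132*13/56 = -429/14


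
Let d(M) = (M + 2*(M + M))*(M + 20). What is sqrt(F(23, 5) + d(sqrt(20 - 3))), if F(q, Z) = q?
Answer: 2*sqrt(27 + 25*sqrt(17)) ≈ 22.810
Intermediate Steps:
d(M) = 5*M*(20 + M) (d(M) = (M + 2*(2*M))*(20 + M) = (M + 4*M)*(20 + M) = (5*M)*(20 + M) = 5*M*(20 + M))
sqrt(F(23, 5) + d(sqrt(20 - 3))) = sqrt(23 + 5*sqrt(20 - 3)*(20 + sqrt(20 - 3))) = sqrt(23 + 5*sqrt(17)*(20 + sqrt(17)))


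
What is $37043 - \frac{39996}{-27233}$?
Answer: $\frac{1008832015}{27233} \approx 37044.0$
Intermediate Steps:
$37043 - \frac{39996}{-27233} = 37043 - - \frac{39996}{27233} = 37043 + \frac{39996}{27233} = \frac{1008832015}{27233}$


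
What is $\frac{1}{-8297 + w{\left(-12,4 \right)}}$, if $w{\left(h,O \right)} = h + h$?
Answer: $- \frac{1}{8321} \approx -0.00012018$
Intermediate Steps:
$w{\left(h,O \right)} = 2 h$
$\frac{1}{-8297 + w{\left(-12,4 \right)}} = \frac{1}{-8297 + 2 \left(-12\right)} = \frac{1}{-8297 - 24} = \frac{1}{-8321} = - \frac{1}{8321}$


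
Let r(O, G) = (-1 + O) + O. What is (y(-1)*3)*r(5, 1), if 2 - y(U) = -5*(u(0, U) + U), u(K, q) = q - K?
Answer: -216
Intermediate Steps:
r(O, G) = -1 + 2*O
y(U) = 2 + 10*U (y(U) = 2 - (-5)*((U - 1*0) + U) = 2 - (-5)*((U + 0) + U) = 2 - (-5)*(U + U) = 2 - (-5)*2*U = 2 - (-10)*U = 2 + 10*U)
(y(-1)*3)*r(5, 1) = ((2 + 10*(-1))*3)*(-1 + 2*5) = ((2 - 10)*3)*(-1 + 10) = -8*3*9 = -24*9 = -216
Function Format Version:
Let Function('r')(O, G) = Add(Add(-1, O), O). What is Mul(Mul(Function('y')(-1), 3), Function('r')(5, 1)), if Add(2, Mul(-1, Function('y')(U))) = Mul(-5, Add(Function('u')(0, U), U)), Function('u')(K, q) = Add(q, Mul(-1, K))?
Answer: -216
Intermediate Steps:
Function('r')(O, G) = Add(-1, Mul(2, O))
Function('y')(U) = Add(2, Mul(10, U)) (Function('y')(U) = Add(2, Mul(-1, Mul(-5, Add(Add(U, Mul(-1, 0)), U)))) = Add(2, Mul(-1, Mul(-5, Add(Add(U, 0), U)))) = Add(2, Mul(-1, Mul(-5, Add(U, U)))) = Add(2, Mul(-1, Mul(-5, Mul(2, U)))) = Add(2, Mul(-1, Mul(-10, U))) = Add(2, Mul(10, U)))
Mul(Mul(Function('y')(-1), 3), Function('r')(5, 1)) = Mul(Mul(Add(2, Mul(10, -1)), 3), Add(-1, Mul(2, 5))) = Mul(Mul(Add(2, -10), 3), Add(-1, 10)) = Mul(Mul(-8, 3), 9) = Mul(-24, 9) = -216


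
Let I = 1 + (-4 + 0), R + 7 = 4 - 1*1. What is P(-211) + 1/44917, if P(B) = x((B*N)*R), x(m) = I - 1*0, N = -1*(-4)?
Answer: -134750/44917 ≈ -3.0000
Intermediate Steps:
N = 4
R = -4 (R = -7 + (4 - 1*1) = -7 + (4 - 1) = -7 + 3 = -4)
I = -3 (I = 1 - 4 = -3)
x(m) = -3 (x(m) = -3 - 1*0 = -3 + 0 = -3)
P(B) = -3
P(-211) + 1/44917 = -3 + 1/44917 = -134750/44917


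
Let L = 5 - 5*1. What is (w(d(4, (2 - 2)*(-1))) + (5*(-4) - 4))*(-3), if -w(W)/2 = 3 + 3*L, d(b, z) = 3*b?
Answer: 90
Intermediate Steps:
L = 0 (L = 5 - 5 = 0)
w(W) = -6 (w(W) = -2*(3 + 3*0) = -2*(3 + 0) = -2*3 = -6)
(w(d(4, (2 - 2)*(-1))) + (5*(-4) - 4))*(-3) = (-6 + (5*(-4) - 4))*(-3) = (-6 + (-20 - 4))*(-3) = (-6 - 24)*(-3) = -30*(-3) = 90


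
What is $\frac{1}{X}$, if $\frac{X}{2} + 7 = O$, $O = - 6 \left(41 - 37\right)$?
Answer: $- \frac{1}{62} \approx -0.016129$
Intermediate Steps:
$O = -24$ ($O = \left(-6\right) 4 = -24$)
$X = -62$ ($X = -14 + 2 \left(-24\right) = -14 - 48 = -62$)
$\frac{1}{X} = \frac{1}{-62} = - \frac{1}{62}$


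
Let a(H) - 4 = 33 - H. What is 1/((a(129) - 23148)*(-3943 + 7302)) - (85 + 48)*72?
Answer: -747532820161/78063160 ≈ -9576.0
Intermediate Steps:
a(H) = 37 - H (a(H) = 4 + (33 - H) = 37 - H)
1/((a(129) - 23148)*(-3943 + 7302)) - (85 + 48)*72 = 1/(((37 - 1*129) - 23148)*(-3943 + 7302)) - (85 + 48)*72 = 1/(((37 - 129) - 23148)*3359) - 133*72 = 1/((-92 - 23148)*3359) - 1*9576 = 1/(-23240*3359) - 9576 = 1/(-78063160) - 9576 = -1/78063160 - 9576 = -747532820161/78063160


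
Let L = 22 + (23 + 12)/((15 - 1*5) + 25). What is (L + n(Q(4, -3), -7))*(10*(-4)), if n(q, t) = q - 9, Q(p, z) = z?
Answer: -440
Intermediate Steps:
n(q, t) = -9 + q
L = 23 (L = 22 + 35/((15 - 5) + 25) = 22 + 35/(10 + 25) = 22 + 35/35 = 22 + 35*(1/35) = 22 + 1 = 23)
(L + n(Q(4, -3), -7))*(10*(-4)) = (23 + (-9 - 3))*(10*(-4)) = (23 - 12)*(-40) = 11*(-40) = -440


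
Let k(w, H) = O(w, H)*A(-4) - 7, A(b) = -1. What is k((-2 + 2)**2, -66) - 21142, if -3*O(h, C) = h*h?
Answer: -21149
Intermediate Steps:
O(h, C) = -h**2/3 (O(h, C) = -h*h/3 = -h**2/3)
k(w, H) = -7 + w**2/3 (k(w, H) = -w**2/3*(-1) - 7 = w**2/3 - 7 = -7 + w**2/3)
k((-2 + 2)**2, -66) - 21142 = (-7 + ((-2 + 2)**2)**2/3) - 21142 = (-7 + (0**2)**2/3) - 21142 = (-7 + (1/3)*0**2) - 21142 = (-7 + (1/3)*0) - 21142 = (-7 + 0) - 21142 = -7 - 21142 = -21149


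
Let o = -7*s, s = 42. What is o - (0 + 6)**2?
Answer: -330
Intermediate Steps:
o = -294 (o = -7*42 = -294)
o - (0 + 6)**2 = -294 - (0 + 6)**2 = -294 - 1*6**2 = -294 - 1*36 = -294 - 36 = -330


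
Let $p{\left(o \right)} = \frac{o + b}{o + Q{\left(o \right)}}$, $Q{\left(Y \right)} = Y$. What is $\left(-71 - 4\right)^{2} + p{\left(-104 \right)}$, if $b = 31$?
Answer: $\frac{1170073}{208} \approx 5625.4$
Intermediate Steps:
$p{\left(o \right)} = \frac{31 + o}{2 o}$ ($p{\left(o \right)} = \frac{o + 31}{o + o} = \frac{31 + o}{2 o}$)
$\left(-71 - 4\right)^{2} + p{\left(-104 \right)} = \left(-71 - 4\right)^{2} + \frac{31 - 104}{2 \left(-104\right)} = \left(-75\right)^{2} + \frac{1}{2} \left(- \frac{1}{104}\right) \left(-73\right) = 5625 + \frac{73}{208} = \frac{1170073}{208}$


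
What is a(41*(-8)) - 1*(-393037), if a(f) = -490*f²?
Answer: -52323123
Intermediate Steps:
a(41*(-8)) - 1*(-393037) = -490*(41*(-8))² - 1*(-393037) = -490*(-328)² + 393037 = -490*107584 + 393037 = -52716160 + 393037 = -52323123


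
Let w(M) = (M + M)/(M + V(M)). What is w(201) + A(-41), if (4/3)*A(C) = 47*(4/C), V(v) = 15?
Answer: -2329/1476 ≈ -1.5779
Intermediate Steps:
w(M) = 2*M/(15 + M) (w(M) = (M + M)/(M + 15) = (2*M)/(15 + M) = 2*M/(15 + M))
A(C) = 141/C (A(C) = 3*(47*(4/C))/4 = 3*(188/C)/4 = 141/C)
w(201) + A(-41) = 2*201/(15 + 201) + 141/(-41) = 2*201/216 + 141*(-1/41) = 2*201*(1/216) - 141/41 = 67/36 - 141/41 = -2329/1476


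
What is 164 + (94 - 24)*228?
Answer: 16124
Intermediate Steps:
164 + (94 - 24)*228 = 164 + 70*228 = 164 + 15960 = 16124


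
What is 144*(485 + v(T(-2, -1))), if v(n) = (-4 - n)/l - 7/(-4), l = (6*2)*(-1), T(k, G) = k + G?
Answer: 70104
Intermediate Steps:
T(k, G) = G + k
l = -12 (l = 12*(-1) = -12)
v(n) = 25/12 + n/12 (v(n) = (-4 - n)/(-12) - 7/(-4) = (-4 - n)*(-1/12) - 7*(-¼) = (⅓ + n/12) + 7/4 = 25/12 + n/12)
144*(485 + v(T(-2, -1))) = 144*(485 + (25/12 + (-1 - 2)/12)) = 144*(485 + (25/12 + (1/12)*(-3))) = 144*(485 + (25/12 - ¼)) = 144*(485 + 11/6) = 144*(2921/6) = 70104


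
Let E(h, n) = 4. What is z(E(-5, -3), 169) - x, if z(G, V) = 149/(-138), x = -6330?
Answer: 873391/138 ≈ 6328.9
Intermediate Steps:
z(G, V) = -149/138 (z(G, V) = 149*(-1/138) = -149/138)
z(E(-5, -3), 169) - x = -149/138 - 1*(-6330) = -149/138 + 6330 = 873391/138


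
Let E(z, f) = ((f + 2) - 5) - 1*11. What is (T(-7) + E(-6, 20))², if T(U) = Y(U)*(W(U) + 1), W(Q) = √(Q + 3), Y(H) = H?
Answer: -195 + 28*I ≈ -195.0 + 28.0*I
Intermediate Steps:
W(Q) = √(3 + Q)
E(z, f) = -14 + f (E(z, f) = ((2 + f) - 5) - 11 = (-3 + f) - 11 = -14 + f)
T(U) = U*(1 + √(3 + U)) (T(U) = U*(√(3 + U) + 1) = U*(1 + √(3 + U)))
(T(-7) + E(-6, 20))² = (-7*(1 + √(3 - 7)) + (-14 + 20))² = (-7*(1 + √(-4)) + 6)² = (-7*(1 + 2*I) + 6)² = ((-7 - 14*I) + 6)² = (-1 - 14*I)²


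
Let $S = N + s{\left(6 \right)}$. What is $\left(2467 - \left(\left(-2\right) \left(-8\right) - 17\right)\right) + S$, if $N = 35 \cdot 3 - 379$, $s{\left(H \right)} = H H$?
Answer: $2230$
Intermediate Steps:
$s{\left(H \right)} = H^{2}$
$N = -274$ ($N = 105 - 379 = -274$)
$S = -238$ ($S = -274 + 6^{2} = -274 + 36 = -238$)
$\left(2467 - \left(\left(-2\right) \left(-8\right) - 17\right)\right) + S = \left(2467 - \left(\left(-2\right) \left(-8\right) - 17\right)\right) - 238 = \left(2467 - \left(16 - 17\right)\right) - 238 = \left(2467 - -1\right) - 238 = \left(2467 + 1\right) - 238 = 2468 - 238 = 2230$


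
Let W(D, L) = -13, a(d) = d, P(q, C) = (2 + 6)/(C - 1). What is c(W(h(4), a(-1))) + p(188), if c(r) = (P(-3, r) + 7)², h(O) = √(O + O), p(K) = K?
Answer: 11237/49 ≈ 229.33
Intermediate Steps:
P(q, C) = 8/(-1 + C)
h(O) = √2*√O (h(O) = √(2*O) = √2*√O)
c(r) = (7 + 8/(-1 + r))² (c(r) = (8/(-1 + r) + 7)² = (7 + 8/(-1 + r))²)
c(W(h(4), a(-1))) + p(188) = (1 + 7*(-13))²/(-1 - 13)² + 188 = (1 - 91)²/(-14)² + 188 = (-90)²*(1/196) + 188 = 8100*(1/196) + 188 = 2025/49 + 188 = 11237/49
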